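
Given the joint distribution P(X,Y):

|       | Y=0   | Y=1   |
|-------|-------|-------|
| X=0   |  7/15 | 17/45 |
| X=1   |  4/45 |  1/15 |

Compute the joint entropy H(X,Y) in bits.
1.6145 bits

H(X,Y) = -Σ_{x,y} P(x,y) log₂ P(x,y). Per-cell terms -P(x,y)·log₂P(x,y):
  X=0: 0.5131, 0.5305
  X=1: 0.3104, 0.2605
Sum of the 4 terms: H(X,Y) = 1.6145 bits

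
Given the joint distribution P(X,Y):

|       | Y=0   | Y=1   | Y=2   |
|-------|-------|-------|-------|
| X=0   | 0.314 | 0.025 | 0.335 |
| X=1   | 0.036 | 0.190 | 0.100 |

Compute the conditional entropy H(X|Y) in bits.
0.6171 bits

H(X|Y) = H(X,Y) - H(Y)

H(X,Y) = -Σ_{x,y} P(x,y) log₂ P(x,y). Per-cell terms -P(x,y)·log₂P(x,y):
  X=0: 0.5247, 0.1330, 0.5286
  X=1: 0.1727, 0.4552, 0.3322
Sum of the 6 terms: H(X,Y) = 2.1464 bits

Marginal of Y (column sums):
  P(Y=0) = 0.314 + 0.036 = 0.350
  P(Y=1) = 0.025 + 0.190 = 0.215
  P(Y=2) = 0.335 + 0.100 = 0.435
H(Y) = -[0.350·log₂(0.350) + 0.215·log₂(0.215) + 0.435·log₂(0.435)]
  = 0.5301 + 0.4768 + 0.5224 = 1.5293 bits

H(X|Y) = H(X,Y) - H(Y) = 2.1464 - 1.5293 = 0.6171 bits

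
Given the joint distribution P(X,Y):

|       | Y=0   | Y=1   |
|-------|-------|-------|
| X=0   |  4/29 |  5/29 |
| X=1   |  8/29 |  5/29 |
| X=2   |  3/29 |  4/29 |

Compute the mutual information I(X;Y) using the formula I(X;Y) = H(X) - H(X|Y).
0.0229 bits

I(X;Y) = H(X) - H(X|Y)

Marginal of X (row sums):
  P(X=0) = 4/29 + 5/29 = 9/29
  P(X=1) = 8/29 + 5/29 = 13/29
  P(X=2) = 3/29 + 4/29 = 7/29
H(X) = -[(9/29)·log₂(9/29) + (13/29)·log₂(13/29) + (7/29)·log₂(7/29)]
  = 0.5239 + 0.5189 + 0.4950 = 1.5378 bits

Marginal of Y (column sums):
  P(Y=0) = 4/29 + 8/29 + 3/29 = 15/29
  P(Y=1) = 5/29 + 5/29 + 4/29 = 14/29
H(X|Y) = Σ_y P(y)·H(X|Y=y):
  Y=0: P(Y=0) = 15/29, P(X|Y=0) = (4/15, 8/15, 1/5) → H(X|Y=0) = 1.4566
  Y=1: P(Y=1) = 14/29, P(X|Y=1) = (5/14, 5/14, 2/7) → H(X|Y=1) = 1.5774
H(X|Y) = (15/29)·1.4566 + (14/29)·1.5774 = 1.5149 bits

I(X;Y) = H(X) - H(X|Y) = 1.5378 - 1.5149 = 0.0229 bits

Cross-check via I(X;Y) = H(X) + H(Y) - H(X,Y): computing H(Y) from the column sums and H(X,Y) from the 6 cells in the same way gives H(Y) = 0.9991 bits and H(X,Y) = 2.5140 bits, so
I(X;Y) = 1.5378 + 0.9991 - 2.5140 = 0.0229 bits ✓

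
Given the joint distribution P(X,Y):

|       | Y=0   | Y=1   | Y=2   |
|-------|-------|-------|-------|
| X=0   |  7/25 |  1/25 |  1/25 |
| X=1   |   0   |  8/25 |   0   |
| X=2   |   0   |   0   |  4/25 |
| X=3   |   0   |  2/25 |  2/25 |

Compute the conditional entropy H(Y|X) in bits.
0.5151 bits

H(Y|X) = H(X,Y) - H(X)

H(X,Y) = -Σ_{x,y} P(x,y) log₂ P(x,y). Per-cell terms -P(x,y)·log₂P(x,y):
  X=0: 0.51422, 0.18575, 0.18575
  X=1: 0.00000, 0.52603, 0.00000
  X=2: 0.00000, 0.00000, 0.42302
  X=3: 0.00000, 0.29151, 0.29151
  (cells with P = 0 contribute 0)
Sum of the 12 terms: H(X,Y) = 2.4178 bits

Marginal of X (row sums):
  P(X=0) = 7/25 + 1/25 + 1/25 = 9/25
  P(X=1) = 0 + 8/25 + 0 = 8/25
  P(X=2) = 0 + 0 + 4/25 = 4/25
  P(X=3) = 0 + 2/25 + 2/25 = 4/25
H(X) = -[(9/25)·log₂(9/25) + (8/25)·log₂(8/25) + (4/25)·log₂(4/25) + (4/25)·log₂(4/25)]
  = 0.53062 + 0.52603 + 0.42302 + 0.42302 = 1.9027 bits

H(Y|X) = H(X,Y) - H(X) = 2.4178 - 1.9027 = 0.5151 bits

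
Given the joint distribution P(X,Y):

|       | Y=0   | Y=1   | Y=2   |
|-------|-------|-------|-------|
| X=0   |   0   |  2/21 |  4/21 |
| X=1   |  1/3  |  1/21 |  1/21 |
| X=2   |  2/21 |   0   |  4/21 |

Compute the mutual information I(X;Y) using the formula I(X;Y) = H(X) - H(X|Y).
0.5013 bits

I(X;Y) = H(X) - H(X|Y)

Marginal of X (row sums):
  P(X=0) = 0 + 2/21 + 4/21 = 2/7
  P(X=1) = 1/3 + 1/21 + 1/21 = 3/7
  P(X=2) = 2/21 + 0 + 4/21 = 2/7
H(X) = -[(2/7)·log₂(2/7) + (3/7)·log₂(3/7) + (2/7)·log₂(2/7)]
  = 0.51639 + 0.52388 + 0.51639 = 1.55666 bits

Marginal of Y (column sums):
  P(Y=0) = 0 + 1/3 + 2/21 = 3/7
  P(Y=1) = 2/21 + 1/21 + 0 = 1/7
  P(Y=2) = 4/21 + 1/21 + 4/21 = 3/7
H(X|Y) = Σ_y P(y)·H(X|Y=y):
  Y=0: P(Y=0) = 3/7, P(X|Y=0) = (0, 7/9, 2/9) → H(X|Y=0) = 0.76420
  Y=1: P(Y=1) = 1/7, P(X|Y=1) = (2/3, 1/3, 0) → H(X|Y=1) = 0.91830
  Y=2: P(Y=2) = 3/7, P(X|Y=2) = (4/9, 1/9, 4/9) → H(X|Y=2) = 1.39215
H(X|Y) = (3/7)·0.76420 + (1/7)·0.91830 + (3/7)·1.39215 = 1.05534 bits

I(X;Y) = H(X) - H(X|Y) = 1.55666 - 1.05534 = 0.5013 bits

Cross-check via I(X;Y) = H(X) + H(Y) - H(X,Y): computing H(Y) from the column sums and H(X,Y) from the 9 cells in the same way gives H(Y) = 1.44882 bits and H(X,Y) = 2.50415 bits, so
I(X;Y) = 1.55666 + 1.44882 - 2.50415 = 0.5013 bits ✓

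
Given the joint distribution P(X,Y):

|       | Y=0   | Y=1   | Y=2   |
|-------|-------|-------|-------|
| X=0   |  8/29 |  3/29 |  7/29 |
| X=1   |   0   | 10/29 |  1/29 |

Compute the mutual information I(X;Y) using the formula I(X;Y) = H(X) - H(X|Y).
0.4582 bits

I(X;Y) = H(X) - H(X|Y)

Marginal of X (row sums):
  P(X=0) = 8/29 + 3/29 + 7/29 = 18/29
  P(X=1) = 0 + 10/29 + 1/29 = 11/29
H(X) = -[(18/29)·log₂(18/29) + (11/29)·log₂(11/29)]
  = 0.42707 + 0.53048 = 0.95755 bits

Marginal of Y (column sums):
  P(Y=0) = 8/29 + 0 = 8/29
  P(Y=1) = 3/29 + 10/29 = 13/29
  P(Y=2) = 7/29 + 1/29 = 8/29
H(X|Y) = Σ_y P(y)·H(X|Y=y):
  Y=0: P(Y=0) = 8/29, P(X|Y=0) = (1, 0) → H(X|Y=0) = 0.00000
  Y=1: P(Y=1) = 13/29, P(X|Y=1) = (3/13, 10/13) → H(X|Y=1) = 0.77935
  Y=2: P(Y=2) = 8/29, P(X|Y=2) = (7/8, 1/8) → H(X|Y=2) = 0.54356
H(X|Y) = (8/29)·0.00000 + (13/29)·0.77935 + (8/29)·0.54356 = 0.49931 bits

I(X;Y) = H(X) - H(X|Y) = 0.95755 - 0.49931 = 0.4582 bits

Cross-check via I(X;Y) = H(X) + H(Y) - H(X,Y): computing H(Y) from the column sums and H(X,Y) from the 6 cells in the same way gives H(Y) = 1.54399 bits and H(X,Y) = 2.04330 bits, so
I(X;Y) = 0.95755 + 1.54399 - 2.04330 = 0.4582 bits ✓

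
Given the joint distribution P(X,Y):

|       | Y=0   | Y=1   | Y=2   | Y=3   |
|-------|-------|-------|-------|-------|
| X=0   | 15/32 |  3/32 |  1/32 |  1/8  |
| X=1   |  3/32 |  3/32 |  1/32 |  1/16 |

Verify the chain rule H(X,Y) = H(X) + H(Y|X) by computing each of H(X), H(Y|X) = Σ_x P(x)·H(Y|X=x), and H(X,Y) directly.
H(X) = 0.8571 bits, H(Y|X) = 1.5532 bits, H(X,Y) = 2.4104 bits

Marginal of X (row sums):
  P(X=0) = 15/32 + 3/32 + 1/32 + 1/8 = 23/32
  P(X=1) = 3/32 + 3/32 + 1/32 + 1/16 = 9/32
H(X) = -[(23/32)·log₂(23/32) + (9/32)·log₂(9/32)]
  = 0.3424 + 0.5147 = 0.8571 bits

H(Y|X) = Σ_x P(x)·H(Y|X=x):
  X=0: P(X=0) = 23/32, P(Y|X=0) = (15/23, 3/23, 1/23, 4/23) → H(Y|X=0) = 1.4210
  X=1: P(X=1) = 9/32, P(Y|X=1) = (1/3, 1/3, 1/9, 2/9) → H(Y|X=1) = 1.8911
H(Y|X) = (23/32)·1.4210 + (9/32)·1.8911 = 1.5532 bits

H(X,Y) = -Σ_{x,y} P(x,y) log₂ P(x,y). Per-cell terms -P(x,y)·log₂P(x,y):
  X=0: 0.5124, 0.3202, 0.1562, 0.3750
  X=1: 0.3202, 0.3202, 0.1562, 0.2500
Sum of the 8 terms: H(X,Y) = 2.4104 bits

Chain rule check:
  H(X) + H(Y|X) = 0.8571 + 1.5532 = 2.4103 bits
  H(X,Y) = 2.4104 bits
✓ Chain rule verified (Δ = 0.0001 is 4-dp rounding noise: each of the three values was rounded independently).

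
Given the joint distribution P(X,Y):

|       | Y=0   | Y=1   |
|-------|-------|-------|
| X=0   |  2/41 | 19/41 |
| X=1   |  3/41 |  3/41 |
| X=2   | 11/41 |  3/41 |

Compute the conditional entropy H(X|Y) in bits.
1.0992 bits

H(X|Y) = H(X,Y) - H(Y)

H(X,Y) = -Σ_{x,y} P(x,y) log₂ P(x,y). Per-cell terms -P(x,y)·log₂P(x,y):
  X=0: 0.212564, 0.514216
  X=1: 0.276043, 0.276043
  X=2: 0.509252, 0.276043
Sum of the 6 terms: H(X,Y) = 2.06416 bits

Marginal of Y (column sums):
  P(Y=0) = 2/41 + 3/41 + 11/41 = 16/41
  P(Y=1) = 19/41 + 3/41 + 3/41 = 25/41
H(Y) = -[(16/41)·log₂(16/41) + (25/41)·log₂(25/41)]
  = 0.529776 + 0.435180 = 0.96496 bits

H(X|Y) = H(X,Y) - H(Y) = 2.06416 - 0.96496 = 1.0992 bits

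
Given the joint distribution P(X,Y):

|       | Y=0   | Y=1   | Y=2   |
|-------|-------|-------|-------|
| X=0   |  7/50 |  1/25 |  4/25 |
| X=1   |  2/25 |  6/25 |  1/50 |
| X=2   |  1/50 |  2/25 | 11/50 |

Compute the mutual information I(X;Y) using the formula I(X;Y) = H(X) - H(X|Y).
0.3485 bits

I(X;Y) = H(X) - H(X|Y)

Marginal of X (row sums):
  P(X=0) = 7/50 + 1/25 + 4/25 = 17/50
  P(X=1) = 2/25 + 6/25 + 1/50 = 17/50
  P(X=2) = 1/50 + 2/25 + 11/50 = 8/25
H(X) = -[(17/50)·log₂(17/50) + (17/50)·log₂(17/50) + (8/25)·log₂(8/25)]
  = 0.529174 + 0.529174 + 0.526034 = 1.58438 bits

Marginal of Y (column sums):
  P(Y=0) = 7/50 + 2/25 + 1/50 = 6/25
  P(Y=1) = 1/25 + 6/25 + 2/25 = 9/25
  P(Y=2) = 4/25 + 1/50 + 11/50 = 2/5
H(X|Y) = Σ_y P(y)·H(X|Y=y):
  Y=0: P(Y=0) = 6/25, P(X|Y=0) = (7/12, 1/3, 1/12) → H(X|Y=0) = 1.280672
  Y=1: P(Y=1) = 9/25, P(X|Y=1) = (1/9, 2/3, 2/9) → H(X|Y=1) = 1.224394
  Y=2: P(Y=2) = 2/5, P(X|Y=2) = (2/5, 1/20, 11/20) → H(X|Y=2) = 1.219241
H(X|Y) = (6/25)·1.280672 + (9/25)·1.224394 + (2/5)·1.219241 = 1.23584 bits

I(X;Y) = H(X) - H(X|Y) = 1.58438 - 1.23584 = 0.3485 bits

Cross-check via I(X;Y) = H(X) + H(Y) - H(X,Y): computing H(Y) from the column sums and H(X,Y) from the 9 cells in the same way gives H(Y) = 1.55352 bits and H(X,Y) = 2.78936 bits, so
I(X;Y) = 1.58438 + 1.55352 - 2.78936 = 0.3485 bits ✓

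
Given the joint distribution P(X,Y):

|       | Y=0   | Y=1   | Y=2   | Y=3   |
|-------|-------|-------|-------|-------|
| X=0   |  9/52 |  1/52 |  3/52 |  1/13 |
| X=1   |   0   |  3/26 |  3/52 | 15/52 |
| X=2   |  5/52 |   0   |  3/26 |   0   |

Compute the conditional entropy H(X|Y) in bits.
0.9502 bits

H(X|Y) = H(X,Y) - H(Y)

H(X,Y) = -Σ_{x,y} P(x,y) log₂ P(x,y). Per-cell terms -P(x,y)·log₂P(x,y):
  X=0: 0.43797370, 0.10962384, 0.23743138, 0.28464921
  X=1: 0.00000000, 0.35947814, 0.23743138, 0.51736994
  X=2: 0.32485689, 0.00000000, 0.35947814, 0.00000000
  (cells with P = 0 contribute 0)
Sum of the 12 terms: H(X,Y) = 2.8682926 bits

Marginal of Y (column sums):
  P(Y=0) = 9/52 + 0 + 5/52 = 7/26
  P(Y=1) = 1/52 + 3/26 + 0 = 7/52
  P(Y=2) = 3/52 + 3/52 + 3/26 = 3/13
  P(Y=3) = 1/13 + 15/52 + 0 = 19/52
H(Y) = -[(7/26)·log₂(7/26) + (7/52)·log₂(7/52) + (3/13)·log₂(3/13) + (19/52)·log₂(19/52)]
  = 0.50967668 + 0.38945372 + 0.48818705 + 0.53072561 = 1.9180431 bits

H(X|Y) = H(X,Y) - H(Y) = 2.8682926 - 1.9180431 = 0.9502 bits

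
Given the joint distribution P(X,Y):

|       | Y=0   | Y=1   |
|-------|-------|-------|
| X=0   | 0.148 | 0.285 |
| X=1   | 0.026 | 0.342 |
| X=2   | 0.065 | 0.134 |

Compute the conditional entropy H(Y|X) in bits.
0.7181 bits

H(Y|X) = H(X,Y) - H(X)

H(X,Y) = -Σ_{x,y} P(x,y) log₂ P(x,y). Per-cell terms -P(x,y)·log₂P(x,y):
  X=0: 0.4079, 0.5161
  X=1: 0.1369, 0.5294
  X=2: 0.2563, 0.3886
Sum of the 6 terms: H(X,Y) = 2.2352 bits

Marginal of X (row sums):
  P(X=0) = 0.148 + 0.285 = 0.433
  P(X=1) = 0.026 + 0.342 = 0.368
  P(X=2) = 0.065 + 0.134 = 0.199
H(X) = -[0.433·log₂(0.433) + 0.368·log₂(0.368) + 0.199·log₂(0.199)]
  = 0.5229 + 0.5307 + 0.4635 = 1.5171 bits

H(Y|X) = H(X,Y) - H(X) = 2.2352 - 1.5171 = 0.7181 bits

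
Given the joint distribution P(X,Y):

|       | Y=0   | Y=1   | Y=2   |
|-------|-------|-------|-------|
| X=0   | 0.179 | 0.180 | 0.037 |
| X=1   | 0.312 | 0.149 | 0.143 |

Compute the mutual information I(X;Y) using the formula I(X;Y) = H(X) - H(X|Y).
0.0451 bits

I(X;Y) = H(X) - H(X|Y)

Marginal of X (row sums):
  P(X=0) = 0.179 + 0.180 + 0.037 = 0.396
  P(X=1) = 0.312 + 0.149 + 0.143 = 0.604
H(X) = -[0.396·log₂(0.396) + 0.604·log₂(0.604)]
  = 0.52923 + 0.43934 = 0.9686 bits

Marginal of Y (column sums):
  P(Y=0) = 0.179 + 0.312 = 0.491
  P(Y=1) = 0.180 + 0.149 = 0.329
  P(Y=2) = 0.037 + 0.143 = 0.180
H(X|Y) = Σ_y P(y)·H(X|Y=y):
  Y=0: P(Y=0) = 0.491, P(X|Y=0) = (179/491, 312/491) → H(X|Y=0) = 0.94641
  Y=1: P(Y=1) = 0.329, P(X|Y=1) = (180/329, 149/329) → H(X|Y=1) = 0.99359
  Y=2: P(Y=2) = 0.180, P(X|Y=2) = (37/180, 143/180) → H(X|Y=2) = 0.73290
H(X|Y) = 0.491·0.94641 + 0.329·0.99359 + 0.180·0.73290 = 0.9235 bits

I(X;Y) = H(X) - H(X|Y) = 0.9686 - 0.9235 = 0.0451 bits

Cross-check via I(X;Y) = H(X) + H(Y) - H(X,Y): computing H(Y) from the column sums and H(X,Y) from the 6 cells in the same way gives H(Y) = 1.4768 bits and H(X,Y) = 2.4003 bits, so
I(X;Y) = 0.9686 + 1.4768 - 2.4003 = 0.0451 bits ✓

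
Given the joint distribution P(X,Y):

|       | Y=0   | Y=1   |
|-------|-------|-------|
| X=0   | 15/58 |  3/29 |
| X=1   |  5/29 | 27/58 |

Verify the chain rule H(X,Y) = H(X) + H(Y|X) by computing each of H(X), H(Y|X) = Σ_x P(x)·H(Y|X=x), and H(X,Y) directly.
H(X) = 0.9444 bits, H(Y|X) = 0.8496 bits, H(X,Y) = 1.7939 bits

Marginal of X (row sums):
  P(X=0) = 15/58 + 3/29 = 21/58
  P(X=1) = 5/29 + 27/58 = 37/58
H(X) = -[(21/58)·log₂(21/58) + (37/58)·log₂(37/58)]
  = 0.53067 + 0.41372 = 0.9444 bits

H(Y|X) = Σ_x P(x)·H(Y|X=x):
  X=0: P(X=0) = 21/58, P(Y|X=0) = (5/7, 2/7) → H(Y|X=0) = 0.86312
  X=1: P(X=1) = 37/58, P(Y|X=1) = (10/37, 27/37) → H(Y|X=1) = 0.84185
H(Y|X) = (21/58)·0.86312 + (37/58)·0.84185 = 0.8496 bits

H(X,Y) = -Σ_{x,y} P(x,y) log₂ P(x,y). Per-cell terms -P(x,y)·log₂P(x,y):
  X=0: 0.50459, 0.33859
  X=1: 0.43725, 0.51351
Sum of the 4 terms: H(X,Y) = 1.7939 bits

Chain rule check:
  H(X) + H(Y|X) = 0.9444 + 0.8496 = 1.7940 bits
  H(X,Y) = 1.7939 bits
✓ Chain rule verified (Δ = 0.0001 is 4-dp rounding noise: each of the three values was rounded independently).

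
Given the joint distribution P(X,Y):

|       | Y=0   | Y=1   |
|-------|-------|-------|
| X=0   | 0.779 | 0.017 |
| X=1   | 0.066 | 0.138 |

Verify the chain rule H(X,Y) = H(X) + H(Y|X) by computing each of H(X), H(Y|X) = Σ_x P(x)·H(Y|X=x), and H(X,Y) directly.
H(X) = 0.7299 bits, H(Y|X) = 0.3039 bits, H(X,Y) = 1.0337 bits

Marginal of X (row sums):
  P(X=0) = 0.779 + 0.017 = 0.796
  P(X=1) = 0.066 + 0.138 = 0.204
H(X) = -[0.796·log₂(0.796) + 0.204·log₂(0.204)]
  = 0.26201 + 0.46785 = 0.7299 bits

H(Y|X) = Σ_x P(x)·H(Y|X=x):
  X=0: P(X=0) = 0.796, P(Y|X=0) = (779/796, 17/796) → H(Y|X=0) = 0.14899
  X=1: P(X=1) = 0.204, P(Y|X=1) = (11/34, 23/34) → H(Y|X=1) = 0.90818
H(Y|X) = 0.796·0.14899 + 0.204·0.90818 = 0.3039 bits

H(X,Y) = -Σ_{x,y} P(x,y) log₂ P(x,y). Per-cell terms -P(x,y)·log₂P(x,y):
  X=0: 0.28068, 0.09993
  X=1: 0.25881, 0.39430
Sum of the 4 terms: H(X,Y) = 1.0337 bits

Chain rule check:
  H(X) + H(Y|X) = 0.7299 + 0.3039 = 1.0338 bits
  H(X,Y) = 1.0337 bits
✓ Chain rule verified (Δ = 0.0001 is 4-dp rounding noise: each of the three values was rounded independently).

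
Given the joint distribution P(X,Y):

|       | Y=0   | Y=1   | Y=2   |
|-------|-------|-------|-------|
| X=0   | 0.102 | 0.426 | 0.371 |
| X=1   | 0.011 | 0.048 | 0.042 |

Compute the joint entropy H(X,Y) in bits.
1.8650 bits

H(X,Y) = -Σ_{x,y} P(x,y) log₂ P(x,y). Per-cell terms -P(x,y)·log₂P(x,y):
  X=0: 0.3359, 0.5244, 0.5307
  X=1: 0.0716, 0.2103, 0.1921
Sum of the 6 terms: H(X,Y) = 1.8650 bits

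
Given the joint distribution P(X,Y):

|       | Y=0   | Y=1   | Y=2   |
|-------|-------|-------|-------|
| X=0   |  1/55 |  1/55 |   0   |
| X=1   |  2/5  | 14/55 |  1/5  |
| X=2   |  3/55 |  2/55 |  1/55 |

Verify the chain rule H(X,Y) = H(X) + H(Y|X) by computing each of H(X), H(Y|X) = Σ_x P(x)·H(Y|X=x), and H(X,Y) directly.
H(X) = 0.7164 bits, H(Y|X) = 1.4974 bits, H(X,Y) = 2.2137 bits

Marginal of X (row sums):
  P(X=0) = 1/55 + 1/55 + 0 = 2/55
  P(X=1) = 2/5 + 14/55 + 1/5 = 47/55
  P(X=2) = 3/55 + 2/55 + 1/55 = 6/55
H(X) = -[(2/55)·log₂(2/55) + (47/55)·log₂(47/55) + (6/55)·log₂(6/55)]
  = 0.173868 + 0.193786 + 0.348698 = 0.7164 bits

H(Y|X) = Σ_x P(x)·H(Y|X=x):
  X=0: P(X=0) = 2/55, P(Y|X=0) = (1/2, 1/2, 0) → H(Y|X=0) = 1.000000
  X=1: P(X=1) = 47/55, P(Y|X=1) = (22/47, 14/47, 11/47) → H(Y|X=1) = 1.523435
  X=2: P(X=2) = 6/55, P(Y|X=2) = (1/2, 1/3, 1/6) → H(Y|X=2) = 1.459148
H(Y|X) = (2/55)·1.000000 + (47/55)·1.523435 + (6/55)·1.459148 = 1.4974 bits

H(X,Y) = -Σ_{x,y} P(x,y) log₂ P(x,y). Per-cell terms -P(x,y)·log₂P(x,y):
  X=0: 0.105116, 0.105116, 0.000000
  X=1: 0.528771, 0.502474, 0.464386
  X=2: 0.228894, 0.173868, 0.105116
  (cells with P = 0 contribute 0)
Sum of the 9 terms: H(X,Y) = 2.2137 bits

Chain rule check:
  H(X) + H(Y|X) = 0.7164 + 1.4974 = 2.2138 bits
  H(X,Y) = 2.2137 bits
✓ Chain rule verified (Δ = 0.0001 is 4-dp rounding noise: each of the three values was rounded independently).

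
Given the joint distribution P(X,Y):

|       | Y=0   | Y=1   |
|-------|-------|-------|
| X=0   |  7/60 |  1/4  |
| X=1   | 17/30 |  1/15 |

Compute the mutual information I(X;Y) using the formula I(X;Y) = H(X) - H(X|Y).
0.2624 bits

I(X;Y) = H(X) - H(X|Y)

Marginal of X (row sums):
  P(X=0) = 7/60 + 1/4 = 11/30
  P(X=1) = 17/30 + 1/15 = 19/30
H(X) = -[(11/30)·log₂(11/30) + (19/30)·log₂(19/30)]
  = 0.53073 + 0.41734 = 0.9481 bits

Marginal of Y (column sums):
  P(Y=0) = 7/60 + 17/30 = 41/60
  P(Y=1) = 1/4 + 1/15 = 19/60
H(X|Y) = Σ_y P(y)·H(X|Y=y):
  Y=0: P(Y=0) = 41/60, P(X|Y=0) = (7/41, 34/41) → H(X|Y=0) = 0.65938
  Y=1: P(Y=1) = 19/60, P(X|Y=1) = (15/19, 4/19) → H(X|Y=1) = 0.74249
H(X|Y) = (41/60)·0.65938 + (19/60)·0.74249 = 0.6857 bits

I(X;Y) = H(X) - H(X|Y) = 0.9481 - 0.6857 = 0.2624 bits

Cross-check via I(X;Y) = H(X) + H(Y) - H(X,Y): computing H(Y) from the column sums and H(X,Y) from the 4 cells in the same way gives H(Y) = 0.9007 bits and H(X,Y) = 1.5864 bits, so
I(X;Y) = 0.9481 + 0.9007 - 1.5864 = 0.2624 bits ✓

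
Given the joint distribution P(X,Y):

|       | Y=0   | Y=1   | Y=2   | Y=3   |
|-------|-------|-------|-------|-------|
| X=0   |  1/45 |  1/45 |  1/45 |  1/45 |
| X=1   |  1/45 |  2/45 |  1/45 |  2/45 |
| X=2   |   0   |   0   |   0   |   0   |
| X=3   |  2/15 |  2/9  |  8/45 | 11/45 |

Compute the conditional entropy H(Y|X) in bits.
1.9612 bits

H(Y|X) = H(X,Y) - H(X)

H(X,Y) = -Σ_{x,y} P(x,y) log₂ P(x,y). Per-cell terms -P(x,y)·log₂P(x,y):
  X=0: 0.1220412, 0.1220412, 0.1220412, 0.1220412
  X=1: 0.1220412, 0.1996379, 0.1220412, 0.1996379
  X=2: 0.0000000, 0.0000000, 0.0000000, 0.0000000
  X=3: 0.3875854, 0.4822056, 0.4429961, 0.4968141
  (cells with P = 0 contribute 0)
Sum of the 16 terms: H(X,Y) = 2.941124 bits

Marginal of X (row sums):
  P(X=0) = 1/45 + 1/45 + 1/45 + 1/45 = 4/45
  P(X=1) = 1/45 + 2/45 + 1/45 + 2/45 = 2/15
  P(X=2) = 0 + 0 + 0 + 0 = 0
  P(X=3) = 2/15 + 2/9 + 8/45 + 11/45 = 7/9
H(X) = -[(4/45)·log₂(4/45) + (2/15)·log₂(2/15) + (7/9)·log₂(7/9)]   (outcomes with P = 0 contribute 0)
  = 0.3103869 + 0.3875854 + 0.2819990 = 0.979971 bits

H(Y|X) = H(X,Y) - H(X) = 2.941124 - 0.979971 = 1.9612 bits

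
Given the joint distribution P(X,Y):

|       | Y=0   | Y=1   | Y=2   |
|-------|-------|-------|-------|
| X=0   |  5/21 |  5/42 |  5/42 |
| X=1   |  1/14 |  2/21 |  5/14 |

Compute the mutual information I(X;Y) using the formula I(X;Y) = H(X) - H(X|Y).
0.1584 bits

I(X;Y) = H(X) - H(X|Y)

Marginal of X (row sums):
  P(X=0) = 5/21 + 5/42 + 5/42 = 10/21
  P(X=1) = 1/14 + 2/21 + 5/14 = 11/21
H(X) = -[(10/21)·log₂(10/21) + (11/21)·log₂(11/21)]
  = 0.509709 + 0.488654 = 0.99836 bits

Marginal of Y (column sums):
  P(Y=0) = 5/21 + 1/14 = 13/42
  P(Y=1) = 5/42 + 2/21 = 3/14
  P(Y=2) = 5/42 + 5/14 = 10/21
H(X|Y) = Σ_y P(y)·H(X|Y=y):
  Y=0: P(Y=0) = 13/42, P(X|Y=0) = (10/13, 3/13) → H(X|Y=0) = 0.779350
  Y=1: P(Y=1) = 3/14, P(X|Y=1) = (5/9, 4/9) → H(X|Y=1) = 0.991076
  Y=2: P(Y=2) = 10/21, P(X|Y=2) = (1/4, 3/4) → H(X|Y=2) = 0.811278
H(X|Y) = (13/42)·0.779350 + (3/14)·0.991076 + (10/21)·0.811278 = 0.83992 bits

I(X;Y) = H(X) - H(X|Y) = 0.99836 - 0.83992 = 0.1584 bits

Cross-check via I(X;Y) = H(X) + H(Y) - H(X,Y): computing H(Y) from the column sums and H(X,Y) from the 6 cells in the same way gives H(Y) = 1.50961 bits and H(X,Y) = 2.34954 bits, so
I(X;Y) = 0.99836 + 1.50961 - 2.34954 = 0.1584 bits ✓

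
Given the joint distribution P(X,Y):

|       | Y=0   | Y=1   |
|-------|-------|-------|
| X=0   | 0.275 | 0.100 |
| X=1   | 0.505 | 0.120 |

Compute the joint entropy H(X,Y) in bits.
1.7092 bits

H(X,Y) = -Σ_{x,y} P(x,y) log₂ P(x,y). Per-cell terms -P(x,y)·log₂P(x,y):
  X=0: 0.51219, 0.33219
  X=1: 0.49775, 0.36707
Sum of the 4 terms: H(X,Y) = 1.7092 bits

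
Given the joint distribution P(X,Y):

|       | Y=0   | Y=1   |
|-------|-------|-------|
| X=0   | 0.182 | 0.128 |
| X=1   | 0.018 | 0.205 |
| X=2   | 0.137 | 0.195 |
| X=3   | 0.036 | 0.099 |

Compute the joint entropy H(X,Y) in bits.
2.7557 bits

H(X,Y) = -Σ_{x,y} P(x,y) log₂ P(x,y). Per-cell terms -P(x,y)·log₂P(x,y):
  X=0: 0.44735, 0.37962
  X=1: 0.10433, 0.46869
  X=2: 0.39288, 0.45990
  X=3: 0.17265, 0.33031
Sum of the 8 terms: H(X,Y) = 2.7557 bits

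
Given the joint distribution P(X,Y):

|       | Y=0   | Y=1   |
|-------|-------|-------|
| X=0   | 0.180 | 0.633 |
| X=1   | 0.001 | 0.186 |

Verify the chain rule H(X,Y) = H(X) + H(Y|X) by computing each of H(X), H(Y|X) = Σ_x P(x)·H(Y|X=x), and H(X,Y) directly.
H(X) = 0.6952 bits, H(Y|X) = 0.6291 bits, H(X,Y) = 1.3242 bits

Marginal of X (row sums):
  P(X=0) = 0.180 + 0.633 = 0.813
  P(X=1) = 0.001 + 0.186 = 0.187
H(X) = -[0.813·log₂(0.813) + 0.187·log₂(0.187)]
  = 0.242821 + 0.452332 = 0.6952 bits

H(Y|X) = Σ_x P(x)·H(Y|X=x):
  X=0: P(X=0) = 0.813, P(Y|X=0) = (60/271, 211/271) → H(Y|X=0) = 0.762720
  X=1: P(X=1) = 0.187, P(Y|X=1) = (1/187, 186/187) → H(Y|X=1) = 0.048052
H(Y|X) = 0.813·0.762720 + 0.187·0.048052 = 0.6291 bits

H(X,Y) = -Σ_{x,y} P(x,y) log₂ P(x,y). Per-cell terms -P(x,y)·log₂P(x,y):
  X=0: 0.445308, 0.417604
  X=1: 0.009966, 0.451352
Sum of the 4 terms: H(X,Y) = 1.3242 bits

Chain rule check:
  H(X) + H(Y|X) = 0.6952 + 0.6291 = 1.3243 bits
  H(X,Y) = 1.3242 bits
✓ Chain rule verified (Δ = 0.0001 is 4-dp rounding noise: each of the three values was rounded independently).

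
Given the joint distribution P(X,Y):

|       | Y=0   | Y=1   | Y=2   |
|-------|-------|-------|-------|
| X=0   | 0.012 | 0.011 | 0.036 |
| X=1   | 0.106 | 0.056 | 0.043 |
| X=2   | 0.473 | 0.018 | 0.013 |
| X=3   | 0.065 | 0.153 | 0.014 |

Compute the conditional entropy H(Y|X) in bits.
0.8488 bits

H(Y|X) = H(X,Y) - H(X)

H(X,Y) = -Σ_{x,y} P(x,y) log₂ P(x,y). Per-cell terms -P(x,y)·log₂P(x,y):
  X=0: 0.0765699, 0.0715699, 0.1726509
  X=1: 0.3432136, 0.2328720, 0.1951993
  X=2: 0.5108816, 0.1043255, 0.0814495
  X=3: 0.2563221, 0.4143847, 0.0862180
Sum of the 12 terms: H(X,Y) = 2.545657 bits

Marginal of X (row sums):
  P(X=0) = 0.012 + 0.011 + 0.036 = 0.059
  P(X=1) = 0.106 + 0.056 + 0.043 = 0.205
  P(X=2) = 0.473 + 0.018 + 0.013 = 0.504
  P(X=3) = 0.065 + 0.153 + 0.014 = 0.232
H(X) = -[0.059·log₂(0.059) + 0.205·log₂(0.205) + 0.504·log₂(0.504) + 0.232·log₂(0.232)]
  = 0.2409053 + 0.4686924 + 0.4982062 + 0.4890104 = 1.696814 bits

H(Y|X) = H(X,Y) - H(X) = 2.545657 - 1.696814 = 0.8488 bits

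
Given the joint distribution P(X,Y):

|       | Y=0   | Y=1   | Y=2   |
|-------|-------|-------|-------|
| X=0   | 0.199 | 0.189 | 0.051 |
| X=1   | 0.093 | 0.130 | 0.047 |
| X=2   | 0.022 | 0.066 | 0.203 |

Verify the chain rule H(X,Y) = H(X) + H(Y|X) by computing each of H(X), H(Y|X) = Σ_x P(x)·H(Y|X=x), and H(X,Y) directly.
H(X) = 1.5497 bits, H(Y|X) = 1.3427 bits, H(X,Y) = 2.8923 bits

Marginal of X (row sums):
  P(X=0) = 0.199 + 0.189 + 0.051 = 0.439
  P(X=1) = 0.093 + 0.130 + 0.047 = 0.270
  P(X=2) = 0.022 + 0.066 + 0.203 = 0.291
H(X) = -[0.439·log₂(0.439) + 0.270·log₂(0.270) + 0.291·log₂(0.291)]
  = 0.52140 + 0.51002 + 0.51824 = 1.5497 bits

H(Y|X) = Σ_x P(x)·H(Y|X=x):
  X=0: P(X=0) = 0.439, P(Y|X=0) = (199/439, 189/439, 51/439) → H(Y|X=0) = 1.40166
  X=1: P(X=1) = 0.270, P(Y|X=1) = (31/90, 13/27, 47/270) → H(Y|X=1) = 1.47639
  X=2: P(X=2) = 0.291, P(Y|X=2) = (22/291, 22/97, 203/291) → H(Y|X=2) = 1.12955
H(Y|X) = 0.439·1.40166 + 0.270·1.47639 + 0.291·1.12955 = 1.3427 bits

H(X,Y) = -Σ_{x,y} P(x,y) log₂ P(x,y). Per-cell terms -P(x,y)·log₂P(x,y):
  X=0: 0.46350, 0.45427, 0.21896
  X=1: 0.31868, 0.38264, 0.20733
  X=2: 0.12114, 0.25881, 0.46699
Sum of the 9 terms: H(X,Y) = 2.8923 bits

Chain rule check:
  H(X) + H(Y|X) = 1.5497 + 1.3427 = 2.8924 bits
  H(X,Y) = 2.8923 bits
✓ Chain rule verified (Δ = 0.0001 is 4-dp rounding noise: each of the three values was rounded independently).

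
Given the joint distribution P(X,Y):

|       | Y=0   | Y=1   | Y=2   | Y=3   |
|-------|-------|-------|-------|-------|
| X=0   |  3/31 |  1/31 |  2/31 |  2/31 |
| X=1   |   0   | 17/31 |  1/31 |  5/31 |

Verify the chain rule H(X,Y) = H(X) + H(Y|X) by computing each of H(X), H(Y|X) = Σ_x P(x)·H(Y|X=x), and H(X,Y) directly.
H(X) = 0.8238 bits, H(Y|X) = 1.2320 bits, H(X,Y) = 2.0558 bits

Marginal of X (row sums):
  P(X=0) = 3/31 + 1/31 + 2/31 + 2/31 = 8/31
  P(X=1) = 0 + 17/31 + 1/31 + 5/31 = 23/31
H(X) = -[(8/31)·log₂(8/31) + (23/31)·log₂(23/31)]
  = 0.50431 + 0.31950 = 0.8238 bits

H(Y|X) = Σ_x P(x)·H(Y|X=x):
  X=0: P(X=0) = 8/31, P(Y|X=0) = (3/8, 1/8, 1/4, 1/4) → H(Y|X=0) = 1.90564
  X=1: P(X=1) = 23/31, P(Y|X=1) = (0, 17/23, 1/23, 5/23) → H(Y|X=1) = 0.99763
H(Y|X) = (8/31)·1.90564 + (23/31)·0.99763 = 1.2320 bits

H(X,Y) = -Σ_{x,y} P(x,y) log₂ P(x,y). Per-cell terms -P(x,y)·log₂P(x,y):
  X=0: 0.32605, 0.15981, 0.25511, 0.25511
  X=1: 0.00000, 0.47531, 0.15981, 0.42456
  (cells with P = 0 contribute 0)
Sum of the 8 terms: H(X,Y) = 2.0558 bits

Chain rule check:
  H(X) + H(Y|X) = 0.8238 + 1.2320 = 2.0558 bits
  H(X,Y) = 2.0558 bits
✓ Chain rule verified.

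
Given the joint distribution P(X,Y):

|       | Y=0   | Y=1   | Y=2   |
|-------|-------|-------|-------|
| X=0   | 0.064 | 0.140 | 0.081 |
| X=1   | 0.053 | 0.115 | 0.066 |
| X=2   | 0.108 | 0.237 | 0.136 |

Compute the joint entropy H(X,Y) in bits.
3.0174 bits

H(X,Y) = -Σ_{x,y} P(x,y) log₂ P(x,y). Per-cell terms -P(x,y)·log₂P(x,y):
  X=0: 0.2538, 0.3971, 0.2937
  X=1: 0.2246, 0.3588, 0.2588
  X=2: 0.3468, 0.4923, 0.3915
Sum of the 9 terms: H(X,Y) = 3.0174 bits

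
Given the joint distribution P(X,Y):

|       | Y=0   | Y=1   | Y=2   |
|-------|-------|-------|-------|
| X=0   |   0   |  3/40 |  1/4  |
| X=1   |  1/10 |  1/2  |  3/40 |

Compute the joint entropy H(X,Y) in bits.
1.8927 bits

H(X,Y) = -Σ_{x,y} P(x,y) log₂ P(x,y). Per-cell terms -P(x,y)·log₂P(x,y):
  X=0: 0.00000, 0.28027, 0.50000
  X=1: 0.33219, 0.50000, 0.28027
  (cells with P = 0 contribute 0)
Sum of the 6 terms: H(X,Y) = 1.8927 bits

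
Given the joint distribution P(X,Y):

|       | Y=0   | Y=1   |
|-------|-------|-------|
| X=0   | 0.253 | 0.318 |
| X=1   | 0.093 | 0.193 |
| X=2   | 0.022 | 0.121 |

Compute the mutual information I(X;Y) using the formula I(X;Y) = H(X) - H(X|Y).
0.0347 bits

I(X;Y) = H(X) - H(X|Y)

Marginal of X (row sums):
  P(X=0) = 0.253 + 0.318 = 0.571
  P(X=1) = 0.093 + 0.193 = 0.286
  P(X=2) = 0.022 + 0.121 = 0.143
H(X) = -[0.571·log₂(0.571) + 0.286·log₂(0.286) + 0.143·log₂(0.143)]
  = 0.46162 + 0.51649 + 0.40125 = 1.3794 bits

Marginal of Y (column sums):
  P(Y=0) = 0.253 + 0.093 + 0.022 = 0.368
  P(Y=1) = 0.318 + 0.193 + 0.121 = 0.632
H(X|Y) = Σ_y P(y)·H(X|Y=y):
  Y=0: P(Y=0) = 0.368, P(X|Y=0) = (11/16, 93/368, 11/184) → H(X|Y=0) = 1.11610
  Y=1: P(Y=1) = 0.632, P(X|Y=1) = (159/316, 193/632, 121/632) → H(X|Y=1) = 1.47779
H(X|Y) = 0.368·1.11610 + 0.632·1.47779 = 1.3447 bits

I(X;Y) = H(X) - H(X|Y) = 1.3794 - 1.3447 = 0.0347 bits

Cross-check via I(X;Y) = H(X) + H(Y) - H(X,Y): computing H(Y) from the column sums and H(X,Y) from the 6 cells in the same way gives H(Y) = 0.9491 bits and H(X,Y) = 2.2938 bits, so
I(X;Y) = 1.3794 + 0.9491 - 2.2938 = 0.0347 bits ✓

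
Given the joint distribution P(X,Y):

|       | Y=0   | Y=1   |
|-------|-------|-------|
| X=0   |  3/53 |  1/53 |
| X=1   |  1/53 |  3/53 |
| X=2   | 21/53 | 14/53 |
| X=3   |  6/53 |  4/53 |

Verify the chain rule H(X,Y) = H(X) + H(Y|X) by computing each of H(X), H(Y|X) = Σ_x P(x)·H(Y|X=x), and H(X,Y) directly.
H(X) = 1.4120 bits, H(Y|X) = 0.9468 bits, H(X,Y) = 2.3588 bits

Marginal of X (row sums):
  P(X=0) = 3/53 + 1/53 = 4/53
  P(X=1) = 1/53 + 3/53 = 4/53
  P(X=2) = 21/53 + 14/53 = 35/53
  P(X=3) = 6/53 + 4/53 = 10/53
H(X) = -[(4/53)·log₂(4/53) + (4/53)·log₂(4/53) + (35/53)·log₂(35/53) + (10/53)·log₂(10/53)]
  = 0.28135 + 0.28135 + 0.39533 + 0.45396 = 1.4120 bits

H(Y|X) = Σ_x P(x)·H(Y|X=x):
  X=0: P(X=0) = 4/53, P(Y|X=0) = (3/4, 1/4) → H(Y|X=0) = 0.81128
  X=1: P(X=1) = 4/53, P(Y|X=1) = (1/4, 3/4) → H(Y|X=1) = 0.81128
  X=2: P(X=2) = 35/53, P(Y|X=2) = (3/5, 2/5) → H(Y|X=2) = 0.97095
  X=3: P(X=3) = 10/53, P(Y|X=3) = (3/5, 2/5) → H(Y|X=3) = 0.97095
H(Y|X) = (4/53)·0.81128 + (4/53)·0.81128 + (35/53)·0.97095 + (10/53)·0.97095 = 0.9468 bits

H(X,Y) = -Σ_{x,y} P(x,y) log₂ P(x,y). Per-cell terms -P(x,y)·log₂P(x,y):
  X=0: 0.23451, 0.10807
  X=1: 0.10807, 0.23451
  X=2: 0.52920, 0.50732
  X=3: 0.35581, 0.28135
Sum of the 8 terms: H(X,Y) = 2.3588 bits

Chain rule check:
  H(X) + H(Y|X) = 1.4120 + 0.9468 = 2.3588 bits
  H(X,Y) = 2.3588 bits
✓ Chain rule verified.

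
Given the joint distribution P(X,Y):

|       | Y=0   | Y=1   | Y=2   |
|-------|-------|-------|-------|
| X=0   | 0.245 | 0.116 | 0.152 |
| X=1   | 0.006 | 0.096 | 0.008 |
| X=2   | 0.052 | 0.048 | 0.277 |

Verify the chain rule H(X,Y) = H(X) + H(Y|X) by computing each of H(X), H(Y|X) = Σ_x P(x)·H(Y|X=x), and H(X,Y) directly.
H(X) = 1.3749 bits, H(Y|X) = 1.2656 bits, H(X,Y) = 2.6404 bits

Marginal of X (row sums):
  P(X=0) = 0.245 + 0.116 + 0.152 = 0.513
  P(X=1) = 0.006 + 0.096 + 0.008 = 0.110
  P(X=2) = 0.052 + 0.048 + 0.277 = 0.377
H(X) = -[0.513·log₂(0.513) + 0.110·log₂(0.110) + 0.377·log₂(0.377)]
  = 0.49400 + 0.35029 + 0.53058 = 1.3749 bits

H(Y|X) = Σ_x P(x)·H(Y|X=x):
  X=0: P(X=0) = 0.513, P(Y|X=0) = (245/513, 116/513, 8/27) → H(Y|X=0) = 1.51415
  X=1: P(X=1) = 0.110, P(Y|X=1) = (3/55, 48/55, 4/55) → H(Y|X=1) = 0.67530
  X=2: P(X=2) = 0.377, P(Y|X=2) = (4/29, 48/377, 277/377) → H(Y|X=2) = 1.09951
H(Y|X) = 0.513·1.51415 + 0.110·0.67530 + 0.377·1.09951 = 1.2656 bits

H(X,Y) = -Σ_{x,y} P(x,y) log₂ P(x,y). Per-cell terms -P(x,y)·log₂P(x,y):
  X=0: 0.49714, 0.36051, 0.41311
  X=1: 0.04428, 0.32456, 0.05573
  X=2: 0.22180, 0.21028, 0.51302
Sum of the 9 terms: H(X,Y) = 2.6404 bits

Chain rule check:
  H(X) + H(Y|X) = 1.3749 + 1.2656 = 2.6405 bits
  H(X,Y) = 2.6404 bits
✓ Chain rule verified (Δ = 0.0001 is 4-dp rounding noise: each of the three values was rounded independently).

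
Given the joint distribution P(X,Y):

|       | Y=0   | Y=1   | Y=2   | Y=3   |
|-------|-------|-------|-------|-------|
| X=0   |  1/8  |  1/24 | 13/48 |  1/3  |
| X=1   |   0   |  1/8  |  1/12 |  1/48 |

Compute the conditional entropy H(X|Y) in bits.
0.5283 bits

H(X|Y) = H(X,Y) - H(Y)

H(X,Y) = -Σ_{x,y} P(x,y) log₂ P(x,y). Per-cell terms -P(x,y)·log₂P(x,y):
  X=0: 0.3750000, 0.1910401, 0.5103916, 0.5283208
  X=1: 0.0000000, 0.3750000, 0.2987469, 0.1163534
  (cells with P = 0 contribute 0)
Sum of the 8 terms: H(X,Y) = 2.394853 bits

Marginal of Y (column sums):
  P(Y=0) = 1/8 + 0 = 1/8
  P(Y=1) = 1/24 + 1/8 = 1/6
  P(Y=2) = 13/48 + 1/12 = 17/48
  P(Y=3) = 1/3 + 1/48 = 17/48
H(Y) = -[(1/8)·log₂(1/8) + (1/6)·log₂(1/6) + (17/48)·log₂(17/48) + (17/48)·log₂(17/48)]
  = 0.3750000 + 0.4308271 + 0.5303645 + 0.5303645 = 1.866556 bits

H(X|Y) = H(X,Y) - H(Y) = 2.394853 - 1.866556 = 0.5283 bits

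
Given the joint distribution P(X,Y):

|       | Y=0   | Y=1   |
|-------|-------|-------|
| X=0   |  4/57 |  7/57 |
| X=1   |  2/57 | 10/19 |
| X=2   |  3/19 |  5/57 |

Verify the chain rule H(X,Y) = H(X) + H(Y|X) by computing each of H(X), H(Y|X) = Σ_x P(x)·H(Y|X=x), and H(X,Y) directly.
H(X) = 1.4231 bits, H(Y|X) = 0.6028 bits, H(X,Y) = 2.0259 bits

Marginal of X (row sums):
  P(X=0) = 4/57 + 7/57 = 11/57
  P(X=1) = 2/57 + 10/19 = 32/57
  P(X=2) = 3/19 + 5/57 = 14/57
H(X) = -[(11/57)·log₂(11/57) + (32/57)·log₂(32/57) + (14/57)·log₂(14/57)]
  = 0.45804 + 0.46759 + 0.49750 = 1.4231 bits

H(Y|X) = Σ_x P(x)·H(Y|X=x):
  X=0: P(X=0) = 11/57, P(Y|X=0) = (4/11, 7/11) → H(Y|X=0) = 0.94566
  X=1: P(X=1) = 32/57, P(Y|X=1) = (1/16, 15/16) → H(Y|X=1) = 0.33729
  X=2: P(X=2) = 14/57, P(Y|X=2) = (9/14, 5/14) → H(Y|X=2) = 0.94029
H(Y|X) = (11/57)·0.94566 + (32/57)·0.33729 + (14/57)·0.94029 = 0.6028 bits

H(X,Y) = -Σ_{x,y} P(x,y) log₂ P(x,y). Per-cell terms -P(x,y)·log₂P(x,y):
  X=0: 0.26897, 0.37156
  X=1: 0.16958, 0.48737
  X=2: 0.42047, 0.30798
Sum of the 6 terms: H(X,Y) = 2.0259 bits

Chain rule check:
  H(X) + H(Y|X) = 1.4231 + 0.6028 = 2.0259 bits
  H(X,Y) = 2.0259 bits
✓ Chain rule verified.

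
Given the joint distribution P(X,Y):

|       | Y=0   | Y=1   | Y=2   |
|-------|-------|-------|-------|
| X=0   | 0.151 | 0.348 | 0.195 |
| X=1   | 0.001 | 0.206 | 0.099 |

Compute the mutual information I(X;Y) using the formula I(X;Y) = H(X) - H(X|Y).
0.0814 bits

I(X;Y) = H(X) - H(X|Y)

Marginal of X (row sums):
  P(X=0) = 0.151 + 0.348 + 0.195 = 0.694
  P(X=1) = 0.001 + 0.206 + 0.099 = 0.306
H(X) = -[0.694·log₂(0.694) + 0.306·log₂(0.306)]
  = 0.3657 + 0.5228 = 0.8885 bits

Marginal of Y (column sums):
  P(Y=0) = 0.151 + 0.001 = 0.152
  P(Y=1) = 0.348 + 0.206 = 0.554
  P(Y=2) = 0.195 + 0.099 = 0.294
H(X|Y) = Σ_y P(y)·H(X|Y=y):
  Y=0: P(Y=0) = 0.152, P(X|Y=0) = (151/152, 1/152) → H(X|Y=0) = 0.0571
  Y=1: P(Y=1) = 0.554, P(X|Y=1) = (174/277, 103/277) → H(X|Y=1) = 0.9521
  Y=2: P(Y=2) = 0.294, P(X|Y=2) = (65/98, 33/98) → H(X|Y=2) = 0.9217
H(X|Y) = 0.152·0.0571 + 0.554·0.9521 + 0.294·0.9217 = 0.8071 bits

I(X;Y) = H(X) - H(X|Y) = 0.8885 - 0.8071 = 0.0814 bits

Cross-check via I(X;Y) = H(X) + H(Y) - H(X,Y): computing H(Y) from the column sums and H(X,Y) from the 6 cells in the same way gives H(Y) = 1.4044 bits and H(X,Y) = 2.2115 bits, so
I(X;Y) = 0.8885 + 1.4044 - 2.2115 = 0.0814 bits ✓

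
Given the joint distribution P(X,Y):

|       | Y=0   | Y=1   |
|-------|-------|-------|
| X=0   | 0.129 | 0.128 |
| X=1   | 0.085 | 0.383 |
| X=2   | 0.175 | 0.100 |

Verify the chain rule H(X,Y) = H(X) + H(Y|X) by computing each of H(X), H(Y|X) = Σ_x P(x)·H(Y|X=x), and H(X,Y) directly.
H(X) = 1.5286 bits, H(Y|X) = 0.8370 bits, H(X,Y) = 2.3656 bits

Marginal of X (row sums):
  P(X=0) = 0.129 + 0.128 = 0.257
  P(X=1) = 0.085 + 0.383 = 0.468
  P(X=2) = 0.175 + 0.100 = 0.275
H(X) = -[0.257·log₂(0.257) + 0.468·log₂(0.468) + 0.275·log₂(0.275)]
  = 0.50376 + 0.51266 + 0.51219 = 1.5286 bits

H(Y|X) = Σ_x P(x)·H(Y|X=x):
  X=0: P(X=0) = 0.257, P(Y|X=0) = (129/257, 128/257) → H(Y|X=0) = 0.99999
  X=1: P(X=1) = 0.468, P(Y|X=1) = (85/468, 383/468) → H(Y|X=1) = 0.68362
  X=2: P(X=2) = 0.275, P(Y|X=2) = (7/11, 4/11) → H(Y|X=2) = 0.94566
H(Y|X) = 0.257·0.99999 + 0.468·0.68362 + 0.275·0.94566 = 0.8370 bits

H(X,Y) = -Σ_{x,y} P(x,y) log₂ P(x,y). Per-cell terms -P(x,y)·log₂P(x,y):
  X=0: 0.38114, 0.37962
  X=1: 0.30229, 0.53030
  X=2: 0.44005, 0.33219
Sum of the 6 terms: H(X,Y) = 2.3656 bits

Chain rule check:
  H(X) + H(Y|X) = 1.5286 + 0.8370 = 2.3656 bits
  H(X,Y) = 2.3656 bits
✓ Chain rule verified.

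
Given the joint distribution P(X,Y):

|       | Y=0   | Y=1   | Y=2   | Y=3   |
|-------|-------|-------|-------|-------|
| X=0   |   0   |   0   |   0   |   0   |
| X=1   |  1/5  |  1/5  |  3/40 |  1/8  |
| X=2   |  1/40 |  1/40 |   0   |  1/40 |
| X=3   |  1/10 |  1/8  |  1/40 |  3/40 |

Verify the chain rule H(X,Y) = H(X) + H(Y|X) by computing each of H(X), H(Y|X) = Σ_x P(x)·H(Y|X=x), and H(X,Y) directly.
H(X) = 1.2494 bits, H(Y|X) = 1.8543 bits, H(X,Y) = 3.1037 bits

Marginal of X (row sums):
  P(X=0) = 0 + 0 + 0 + 0 = 0
  P(X=1) = 1/5 + 1/5 + 3/40 + 1/8 = 3/5
  P(X=2) = 1/40 + 1/40 + 0 + 1/40 = 3/40
  P(X=3) = 1/10 + 1/8 + 1/40 + 3/40 = 13/40
H(X) = -[(3/5)·log₂(3/5) + (3/40)·log₂(3/40) + (13/40)·log₂(13/40)]   (outcomes with P = 0 contribute 0)
  = 0.44218 + 0.28027 + 0.52698 = 1.2494 bits

H(Y|X) = Σ_x P(x)·H(Y|X=x):
  X=0: P(X=0) = 0 → contributes 0
  X=1: P(X=1) = 3/5, P(Y|X=1) = (1/3, 1/3, 1/8, 5/24) → H(Y|X=1) = 1.90311
  X=2: P(X=2) = 3/40, P(Y|X=2) = (1/3, 1/3, 0, 1/3) → H(Y|X=2) = 1.58496
  X=3: P(X=3) = 13/40, P(Y|X=3) = (4/13, 5/13, 1/13, 3/13) → H(Y|X=3) = 1.82625
H(Y|X) = (3/5)·1.90311 + (3/40)·1.58496 + (13/40)·1.82625 = 1.8543 bits

H(X,Y) = -Σ_{x,y} P(x,y) log₂ P(x,y). Per-cell terms -P(x,y)·log₂P(x,y):
  X=0: 0.00000, 0.00000, 0.00000, 0.00000
  X=1: 0.46439, 0.46439, 0.28027, 0.37500
  X=2: 0.13305, 0.13305, 0.00000, 0.13305
  X=3: 0.33219, 0.37500, 0.13305, 0.28027
  (cells with P = 0 contribute 0)
Sum of the 16 terms: H(X,Y) = 3.1037 bits

Chain rule check:
  H(X) + H(Y|X) = 1.2494 + 1.8543 = 3.1037 bits
  H(X,Y) = 3.1037 bits
✓ Chain rule verified.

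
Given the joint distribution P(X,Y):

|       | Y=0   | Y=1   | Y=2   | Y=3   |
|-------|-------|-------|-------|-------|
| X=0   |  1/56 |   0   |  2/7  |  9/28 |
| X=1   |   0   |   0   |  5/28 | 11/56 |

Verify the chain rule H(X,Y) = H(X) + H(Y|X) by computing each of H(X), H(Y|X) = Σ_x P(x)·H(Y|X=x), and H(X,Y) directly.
H(X) = 0.9544 bits, H(Y|X) = 1.0970 bits, H(X,Y) = 2.0514 bits

Marginal of X (row sums):
  P(X=0) = 1/56 + 0 + 2/7 + 9/28 = 5/8
  P(X=1) = 0 + 0 + 5/28 + 11/56 = 3/8
H(X) = -[(5/8)·log₂(5/8) + (3/8)·log₂(3/8)]
  = 0.4238 + 0.5306 = 0.9544 bits

H(Y|X) = Σ_x P(x)·H(Y|X=x):
  X=0: P(X=0) = 5/8, P(Y|X=0) = (1/35, 0, 16/35, 18/35) → H(Y|X=0) = 1.1562
  X=1: P(X=1) = 3/8, P(Y|X=1) = (0, 0, 10/21, 11/21) → H(Y|X=1) = 0.9984
H(Y|X) = (5/8)·1.1562 + (3/8)·0.9984 = 1.0970 bits

H(X,Y) = -Σ_{x,y} P(x,y) log₂ P(x,y). Per-cell terms -P(x,y)·log₂P(x,y):
  X=0: 0.1037, 0.0000, 0.5164, 0.5263
  X=1: 0.0000, 0.0000, 0.4438, 0.4612
  (cells with P = 0 contribute 0)
Sum of the 8 terms: H(X,Y) = 2.0514 bits

Chain rule check:
  H(X) + H(Y|X) = 0.9544 + 1.0970 = 2.0514 bits
  H(X,Y) = 2.0514 bits
✓ Chain rule verified.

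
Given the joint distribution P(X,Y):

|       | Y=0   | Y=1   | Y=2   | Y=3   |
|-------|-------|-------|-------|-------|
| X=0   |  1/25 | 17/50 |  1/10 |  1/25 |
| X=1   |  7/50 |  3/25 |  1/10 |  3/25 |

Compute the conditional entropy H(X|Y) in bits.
0.8483 bits

H(X|Y) = H(X,Y) - H(Y)

H(X,Y) = -Σ_{x,y} P(x,y) log₂ P(x,y). Per-cell terms -P(x,y)·log₂P(x,y):
  X=0: 0.185754, 0.529174, 0.332193, 0.185754
  X=1: 0.397110, 0.367067, 0.332193, 0.367067
Sum of the 8 terms: H(X,Y) = 2.69631 bits

Marginal of Y (column sums):
  P(Y=0) = 1/25 + 7/50 = 9/50
  P(Y=1) = 17/50 + 3/25 = 23/50
  P(Y=2) = 1/10 + 1/10 = 1/5
  P(Y=3) = 1/25 + 3/25 = 4/25
H(Y) = -[(9/50)·log₂(9/50) + (23/50)·log₂(23/50) + (1/5)·log₂(1/5) + (4/25)·log₂(4/25)]
  = 0.445308 + 0.515335 + 0.464386 + 0.423017 = 1.84805 bits

H(X|Y) = H(X,Y) - H(Y) = 2.69631 - 1.84805 = 0.8483 bits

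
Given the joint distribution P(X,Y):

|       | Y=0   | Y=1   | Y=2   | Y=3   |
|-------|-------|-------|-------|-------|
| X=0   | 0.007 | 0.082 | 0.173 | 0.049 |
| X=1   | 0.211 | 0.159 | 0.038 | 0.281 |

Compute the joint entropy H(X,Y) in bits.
2.5864 bits

H(X,Y) = -Σ_{x,y} P(x,y) log₂ P(x,y). Per-cell terms -P(x,y)·log₂P(x,y):
  X=0: 0.0501, 0.2959, 0.4379, 0.2132
  X=1: 0.4736, 0.4218, 0.1793, 0.5146
Sum of the 8 terms: H(X,Y) = 2.5864 bits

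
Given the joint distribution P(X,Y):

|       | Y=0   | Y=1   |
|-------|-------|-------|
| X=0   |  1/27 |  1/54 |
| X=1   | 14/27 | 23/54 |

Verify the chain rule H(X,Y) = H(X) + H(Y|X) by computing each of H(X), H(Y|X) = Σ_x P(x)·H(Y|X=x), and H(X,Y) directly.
H(X) = 0.3095 bits, H(Y|X) = 0.9889 bits, H(X,Y) = 1.2984 bits

Marginal of X (row sums):
  P(X=0) = 1/27 + 1/54 = 1/18
  P(X=1) = 14/27 + 23/54 = 17/18
H(X) = -[(1/18)·log₂(1/18) + (17/18)·log₂(17/18)]
  = 0.23166 + 0.07788 = 0.3095 bits

H(Y|X) = Σ_x P(x)·H(Y|X=x):
  X=0: P(X=0) = 1/18, P(Y|X=0) = (2/3, 1/3) → H(Y|X=0) = 0.91830
  X=1: P(X=1) = 17/18, P(Y|X=1) = (28/51, 23/51) → H(Y|X=1) = 0.99306
H(Y|X) = (1/18)·0.91830 + (17/18)·0.99306 = 0.9889 bits

H(X,Y) = -Σ_{x,y} P(x,y) log₂ P(x,y). Per-cell terms -P(x,y)·log₂P(x,y):
  X=0: 0.17611, 0.10657
  X=1: 0.49131, 0.52445
Sum of the 4 terms: H(X,Y) = 1.2984 bits

Chain rule check:
  H(X) + H(Y|X) = 0.3095 + 0.9889 = 1.2984 bits
  H(X,Y) = 1.2984 bits
✓ Chain rule verified.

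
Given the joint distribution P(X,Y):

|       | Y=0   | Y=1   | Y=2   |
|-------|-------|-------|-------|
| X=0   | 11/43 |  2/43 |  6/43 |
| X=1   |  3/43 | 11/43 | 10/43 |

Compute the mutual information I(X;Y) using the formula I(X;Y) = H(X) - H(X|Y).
0.2038 bits

I(X;Y) = H(X) - H(X|Y)

Marginal of X (row sums):
  P(X=0) = 11/43 + 2/43 + 6/43 = 19/43
  P(X=1) = 3/43 + 11/43 + 10/43 = 24/43
H(X) = -[(19/43)·log₂(19/43) + (24/43)·log₂(24/43)]
  = 0.52066 + 0.46956 = 0.9902 bits

Marginal of Y (column sums):
  P(Y=0) = 11/43 + 3/43 = 14/43
  P(Y=1) = 2/43 + 11/43 = 13/43
  P(Y=2) = 6/43 + 10/43 = 16/43
H(X|Y) = Σ_y P(y)·H(X|Y=y):
  Y=0: P(Y=0) = 14/43, P(X|Y=0) = (11/14, 3/14) → H(X|Y=0) = 0.74960
  Y=1: P(Y=1) = 13/43, P(X|Y=1) = (2/13, 11/13) → H(X|Y=1) = 0.61938
  Y=2: P(Y=2) = 16/43, P(X|Y=2) = (3/8, 5/8) → H(X|Y=2) = 0.95443
H(X|Y) = (14/43)·0.74960 + (13/43)·0.61938 + (16/43)·0.95443 = 0.7864 bits

I(X;Y) = H(X) - H(X|Y) = 0.9902 - 0.7864 = 0.2038 bits

Cross-check via I(X;Y) = H(X) + H(Y) - H(X,Y): computing H(Y) from the column sums and H(X,Y) from the 6 cells in the same way gives H(Y) = 1.5796 bits and H(X,Y) = 2.3660 bits, so
I(X;Y) = 0.9902 + 1.5796 - 2.3660 = 0.2038 bits ✓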